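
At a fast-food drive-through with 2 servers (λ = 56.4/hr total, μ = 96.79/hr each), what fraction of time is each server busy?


ρ = λ/(cμ) = 56.4/(2·96.79) = 56.4/193.58 = 0.2914

Final: 0.2914


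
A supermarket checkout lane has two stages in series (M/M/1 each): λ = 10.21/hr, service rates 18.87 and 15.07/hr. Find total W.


Each node sees arrival rate λ = 10.21/hr (tandem ⇒ throughput preserved).
W₁ = 1/(μ₁−λ) = 1/(18.87−10.21) = 0.11547 hr
W₂ = 1/(μ₂−λ) = 1/(15.07−10.21) = 0.20576 hr
W_total = W₁ + W₂ = 0.11547 + 0.20576 = 0.32123 hr

Final: 0.32123 hr


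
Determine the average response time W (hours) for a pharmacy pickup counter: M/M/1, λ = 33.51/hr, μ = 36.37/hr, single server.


W = 1/(μ−λ) = 1/(36.37 − 33.51) = 1/2.86 = 0.3497 hr

Final: 0.3497 hr


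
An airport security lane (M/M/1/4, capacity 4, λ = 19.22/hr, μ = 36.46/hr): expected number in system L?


ρ = 19.22/36.46 = 0.5272
L = ρ[1 − (K+1)ρ^K + Kρ^(K+1)] / [(1−ρ)(1−ρ^(K+1))]
Numerator: 0.5272·(1 − 5·0.077223 + 4·0.040708) = 0.409449
Denominator: (0.4728)·(0.959292) = 0.453598
L = 0.409449/0.453598 = 0.9027

Final: 0.9027


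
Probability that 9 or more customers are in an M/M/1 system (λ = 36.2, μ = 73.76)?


ρ = 36.2/73.76 = 0.4908
P(N ≥ n) = ρ^n = 0.4908^9 = 0.001652

Final: 0.001652


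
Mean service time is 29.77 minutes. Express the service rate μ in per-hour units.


μ = 1/(service time) in consistent units.
1 hour = 60 min, so μ = 60/29.77 = 2.0155 per hour

Final: 2.0155 /hr


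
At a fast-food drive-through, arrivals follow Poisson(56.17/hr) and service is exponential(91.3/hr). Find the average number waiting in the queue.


ρ = 56.17/91.3 = 0.6152
Lq = ρ²/(1−ρ) = 0.3785/0.3848 = 0.9837

Final: 0.9837


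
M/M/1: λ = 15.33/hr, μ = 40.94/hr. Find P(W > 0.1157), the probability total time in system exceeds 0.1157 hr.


W ~ Exponential(μ−λ) for M/M/1.
μ − λ = 40.94 − 15.33 = 25.6100
P(W > t) = e^{−(μ−λ)t} = e^{−2.9631} = 0.051660

Final: 0.051660


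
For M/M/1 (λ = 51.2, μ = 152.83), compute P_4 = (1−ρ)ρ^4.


ρ = 51.2/152.83 = 0.3350
P_n = (1−ρ)·ρ^n = (1 − 0.3350)·0.3350^4 = 0.6650·0.012596 = 0.008376

Final: 0.008376


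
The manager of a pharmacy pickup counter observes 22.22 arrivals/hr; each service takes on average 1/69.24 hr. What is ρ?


ρ = λ/μ = 22.22/69.24 = 0.3209

Final: 0.3209


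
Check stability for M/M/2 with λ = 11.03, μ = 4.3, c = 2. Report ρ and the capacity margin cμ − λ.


Total capacity cμ = 2·4.3 = 8.60/hr
ρ = λ/(cμ) = 11.03/8.60 = 1.2826
Stable ⇔ ρ < 1: NO
Spare capacity = cμ − λ = 8.60 − 11.03 = -2.43/hr

Final: ρ = 1.2826; unstable; margin = -2.43/hr


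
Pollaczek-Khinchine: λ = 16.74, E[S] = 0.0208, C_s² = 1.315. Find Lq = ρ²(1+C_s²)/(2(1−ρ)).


ρ = λ·E[S] = 16.74·0.0208 = 0.3482
Lq = ρ²(1+C_s²)/(2(1−ρ)) = 0.1212·(1+1.315)/(2·0.6518)
= 0.1212·2.3150/1.3036 = 0.21530

Final: 0.21530


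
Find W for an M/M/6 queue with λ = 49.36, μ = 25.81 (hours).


a = 1.9124; ρ = 0.3187; P₀ = 0.147554
Lq = P₀·a^c·ρ/(c!(1−ρ)²) = 0.006886
Wq = Lq/λ = 0.006886/49.36 = 0.0001395 hr
W = Wq + 1/μ = 0.0001395 + 0.03874 = 0.03888 hr

Final: 0.03888 hr


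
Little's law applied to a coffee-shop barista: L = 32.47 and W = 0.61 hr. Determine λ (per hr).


λ = L/W = 32.47/0.61 = 53.2295 /hr

Final: 53.2295 /hr


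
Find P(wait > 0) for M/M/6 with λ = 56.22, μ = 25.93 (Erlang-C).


a = λ/μ = 2.1681; ρ = a/6 = 0.3614
P₀ = 0.114114 (from M/M/c formula)
C(c,a) = [a^c/(c!(1−ρ))]·P₀ = [103.87952/(720·0.6386)]·0.114114
= 0.22591·0.114114 = 0.025780

Final: 0.025780


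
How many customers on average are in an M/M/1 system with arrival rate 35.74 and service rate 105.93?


ρ = λ/μ = 35.74/105.93 = 0.3374
L = ρ/(1−ρ) = 0.3374/(1 − 0.3374) = 0.3374/0.6626 = 0.5092

Final: 0.5092


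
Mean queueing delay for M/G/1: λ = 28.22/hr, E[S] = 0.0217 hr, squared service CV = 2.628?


ρ = λ·E[S] = 28.22·0.0217 = 0.6124
E[S²] = E[S]²(1+C_s²) = 0.0217²·(1+2.628) = 0.001708
Wq = λ·E[S²]/(2(1−ρ)) = 28.22·0.001708/(2·0.3876) = 0.06219 hr

Final: 0.06219 hr


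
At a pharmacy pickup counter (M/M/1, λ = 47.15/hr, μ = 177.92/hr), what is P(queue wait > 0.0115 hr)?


ρ = 47.15/177.92 = 0.2650
P(Wq > t) = ρ·e^{−(μ−λ)t} = 0.2650·e^{−1.5039}
= 0.2650·0.222272 = 0.058903

Final: 0.058903


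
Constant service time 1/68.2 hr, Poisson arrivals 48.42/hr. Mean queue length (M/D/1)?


ρ = 48.42/68.2 = 0.7100
M/D/1: Lq = ρ²/(2(1−ρ)) = 0.5041/(2·0.2900) = 0.86898

Final: 0.86898


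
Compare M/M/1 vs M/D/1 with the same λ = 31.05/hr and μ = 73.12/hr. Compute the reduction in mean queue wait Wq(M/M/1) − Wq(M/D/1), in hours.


ρ = 31.05/73.12 = 0.4246
Wq(M/M/1) = ρ/(μ−λ) = 0.4246/42.07 = 0.01009 hr
Wq(M/D/1) = ρ/(2(μ−λ)) = 0.005047 hr
Savings = 0.01009 − 0.005047 = 0.005047 hr

Final: 0.005047 hr


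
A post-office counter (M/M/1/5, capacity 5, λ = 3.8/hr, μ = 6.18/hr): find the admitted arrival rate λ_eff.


ρ = 0.6149; P_K = (1−ρ)ρ^5/(1−ρ^6) = 0.035784
λ_eff = λ(1 − P_K) = 3.8·(1 − 0.035784) = 3.8·0.964216 = 3.6640 /hr

Final: 3.6640 /hr


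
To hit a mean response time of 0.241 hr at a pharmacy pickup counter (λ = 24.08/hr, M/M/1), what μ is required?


W = 1/(μ−λ) ⇒ μ − λ = 1/W = 1/0.241 = 4.1494
μ = λ + 1/W = 24.08 + 4.1494 = 28.2294 per hr

Final: 28.2294 /hr


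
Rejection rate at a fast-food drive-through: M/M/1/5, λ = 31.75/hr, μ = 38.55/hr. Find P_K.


ρ = λ/μ = 31.75/38.55 = 0.8236
P_K = (1−ρ)ρ^K/(1−ρ^(K+1)) = (0.1764·0.378963)/(1 − 0.312116)
= 0.066847/0.687884 = 0.097178

Final: 0.097178


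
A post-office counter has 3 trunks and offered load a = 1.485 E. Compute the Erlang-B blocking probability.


B(c,a) = (a^c/c!) / Σ_{k=0}^{c} a^k/k!
a^3/3! = 0.545793
Σ terms (k=0..3): 1.00000 + 1.48500 + 1.10261 + 0.54579 = 4.133406
B = 0.545793/4.133406 = 0.132044

Final: 0.132044


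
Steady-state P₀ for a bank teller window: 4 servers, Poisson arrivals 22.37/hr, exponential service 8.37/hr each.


a = λ/μ = 22.37/8.37 = 2.6726; ρ = a/c = 0.6682
Σ_{k=0}^{3} a^k/k! (terms k=0..3) = 1.00000 + 2.67264 + 3.57150 + 3.18178 = 10.42593
Tail: a^4/(4!(1−ρ)) = 51.02254/(24·0.3318) = 6.40652
P₀ = 1/(10.42593 + 6.40652) = 1/16.83245 = 0.059409

Final: 0.059409


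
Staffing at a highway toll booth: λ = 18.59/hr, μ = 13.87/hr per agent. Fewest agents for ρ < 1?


Stability requires cμ > λ ⇔ c > λ/μ.
λ/μ = 18.59/13.87 = 1.3403
Minimum integer c = ⌊1.3403⌋ + 1 = 2
Check: 2·13.87 = 27.74 > 18.59, while 1·13.87 = 13.87 ≤ 18.59

Final: 2 servers


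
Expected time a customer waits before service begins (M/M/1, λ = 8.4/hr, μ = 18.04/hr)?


ρ = 8.4/18.04 = 0.4656
Wq = ρ/(μ−λ) = 0.4656/(18.04 − 8.4) = 0.4656/9.64 = 0.04830 hr

Final: 0.04830 hr


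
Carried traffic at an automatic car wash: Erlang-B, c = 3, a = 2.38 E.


B(3,2.38) = 0.265617 (Erlang-B)
Carried load = a(1 − B) = 2.38·(1 − 0.265617) = 2.38·0.734383 = 1.7478 E

Final: 1.7478 Erlangs


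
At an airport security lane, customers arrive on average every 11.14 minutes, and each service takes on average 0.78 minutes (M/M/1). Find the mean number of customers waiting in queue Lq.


λ = 60/11.14 = 5.3860 /hr
μ = 60/0.78 = 76.9231 /hr
ρ = λ/μ = 5.3860/76.9231 = 0.07002
Lq = ρ²/(1−ρ) = 0.004903/0.9300 = 0.005272

Final: 0.005272


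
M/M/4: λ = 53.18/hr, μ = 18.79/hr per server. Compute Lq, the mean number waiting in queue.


a = λ/μ = 2.8302; ρ = a/4 = 0.7076
P₀ = 0.048180
Lq = P₀·a^c·ρ / (c!·(1−ρ)²) = 0.048180·64.16323·0.7076/(24·0.08552)
= 1.06566

Final: 1.06566


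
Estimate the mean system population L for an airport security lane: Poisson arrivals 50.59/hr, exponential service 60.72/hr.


ρ = λ/μ = 50.59/60.72 = 0.8332
L = ρ/(1−ρ) = 0.8332/(1 − 0.8332) = 0.8332/0.1668 = 4.9941

Final: 4.9941


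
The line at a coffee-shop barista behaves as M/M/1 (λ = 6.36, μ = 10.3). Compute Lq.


ρ = 6.36/10.3 = 0.6175
Lq = ρ²/(1−ρ) = 0.3813/0.3825 = 0.9967

Final: 0.9967


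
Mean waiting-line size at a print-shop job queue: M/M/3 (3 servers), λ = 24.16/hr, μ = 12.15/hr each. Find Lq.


a = λ/μ = 1.9885; ρ = a/3 = 0.6628
P₀ = 0.112969
Lq = P₀·a^c·ρ / (c!·(1−ρ)²) = 0.112969·7.86252·0.6628/(6·0.11369)
= 0.86310

Final: 0.86310


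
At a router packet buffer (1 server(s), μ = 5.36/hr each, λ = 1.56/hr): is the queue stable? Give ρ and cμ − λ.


Total capacity cμ = 1·5.36 = 5.36/hr
ρ = λ/(cμ) = 1.56/5.36 = 0.2910
Stable ⇔ ρ < 1: YES
Spare capacity = cμ − λ = 5.36 − 1.56 = 3.80/hr

Final: ρ = 0.2910; stable; margin = 3.80/hr


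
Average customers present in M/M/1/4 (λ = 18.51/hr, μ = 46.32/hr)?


ρ = 18.51/46.32 = 0.3996
L = ρ[1 − (K+1)ρ^K + Kρ^(K+1)] / [(1−ρ)(1−ρ^(K+1))]
Numerator: 0.3996·(1 − 5·0.025501 + 4·0.010190) = 0.364948
Denominator: (0.6004)·(0.989810) = 0.594270
L = 0.364948/0.594270 = 0.6141

Final: 0.6141


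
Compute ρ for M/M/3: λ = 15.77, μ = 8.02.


ρ = λ/(cμ) = 15.77/(3·8.02) = 15.77/24.06 = 0.6554

Final: 0.6554


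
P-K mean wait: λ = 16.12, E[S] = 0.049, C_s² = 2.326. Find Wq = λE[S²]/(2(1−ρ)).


ρ = λ·E[S] = 16.12·0.049 = 0.7899
E[S²] = E[S]²(1+C_s²) = 0.049²·(1+2.326) = 0.007986
Wq = λ·E[S²]/(2(1−ρ)) = 16.12·0.007986/(2·0.2101) = 0.30632 hr

Final: 0.30632 hr


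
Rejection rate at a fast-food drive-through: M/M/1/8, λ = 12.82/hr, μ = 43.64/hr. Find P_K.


ρ = λ/μ = 12.82/43.64 = 0.2938
P_K = (1−ρ)ρ^K/(1−ρ^(K+1)) = (0.7062·0.00005547)/(1 − 0.00001629)
= 0.00003917/0.999984 = 0.00003917

Final: 0.00003917


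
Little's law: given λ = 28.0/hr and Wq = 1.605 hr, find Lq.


Lq = λWq = 28.0·1.605 = 44.9400

Final: 44.9400


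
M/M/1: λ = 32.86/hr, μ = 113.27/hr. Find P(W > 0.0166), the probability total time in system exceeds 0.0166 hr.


W ~ Exponential(μ−λ) for M/M/1.
μ − λ = 113.27 − 32.86 = 80.4100
P(W > t) = e^{−(μ−λ)t} = e^{−1.3348} = 0.263209

Final: 0.263209


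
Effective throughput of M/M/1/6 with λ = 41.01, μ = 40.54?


ρ = 1.0116; P_K = (1−ρ)ρ^6/(1−ρ^7) = 0.147844
λ_eff = λ(1 − P_K) = 41.01·(1 − 0.147844) = 41.01·0.852156 = 34.9469 /hr

Final: 34.9469 /hr


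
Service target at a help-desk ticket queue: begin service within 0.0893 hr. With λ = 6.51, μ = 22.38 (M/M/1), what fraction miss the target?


ρ = 6.51/22.38 = 0.2909
P(Wq > t) = ρ·e^{−(μ−λ)t} = 0.2909·e^{−1.4172}
= 0.2909·0.242394 = 0.070509

Final: 0.070509


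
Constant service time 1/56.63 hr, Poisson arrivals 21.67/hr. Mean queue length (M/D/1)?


ρ = 21.67/56.63 = 0.3827
M/D/1: Lq = ρ²/(2(1−ρ)) = 0.1464/(2·0.6173) = 0.11860

Final: 0.11860


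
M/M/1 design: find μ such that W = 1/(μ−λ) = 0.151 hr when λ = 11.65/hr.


W = 1/(μ−λ) ⇒ μ − λ = 1/W = 1/0.151 = 6.6225
μ = λ + 1/W = 11.65 + 6.6225 = 18.2725 per hr

Final: 18.2725 /hr


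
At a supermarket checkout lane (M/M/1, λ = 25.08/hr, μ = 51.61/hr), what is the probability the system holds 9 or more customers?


ρ = 25.08/51.61 = 0.4860
P(N ≥ n) = ρ^n = 0.4860^9 = 0.001511

Final: 0.001511


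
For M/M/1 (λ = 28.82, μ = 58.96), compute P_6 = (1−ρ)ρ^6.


ρ = 28.82/58.96 = 0.4888
P_n = (1−ρ)·ρ^n = (1 − 0.4888)·0.4888^6 = 0.5112·0.013640 = 0.006973

Final: 0.006973


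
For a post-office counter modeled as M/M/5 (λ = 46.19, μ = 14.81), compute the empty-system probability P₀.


a = λ/μ = 46.19/14.81 = 3.1188; ρ = a/c = 0.6238
Σ_{k=0}^{4} a^k/k! (terms k=0..4) = 1.00000 + 3.11884 + 4.86358 + 5.05624 + 3.94240 = 17.98105
Tail: a^5/(5!(1−ρ)) = 295.09681/(120·0.3762) = 6.53623
P₀ = 1/(17.98105 + 6.53623) = 1/24.51728 = 0.040788

Final: 0.040788


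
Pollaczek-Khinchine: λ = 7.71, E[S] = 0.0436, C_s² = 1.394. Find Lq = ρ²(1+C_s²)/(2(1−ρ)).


ρ = λ·E[S] = 7.71·0.0436 = 0.3362
Lq = ρ²(1+C_s²)/(2(1−ρ)) = 0.1130·(1+1.394)/(2·0.6638)
= 0.1130·2.3940/1.3277 = 0.20376

Final: 0.20376


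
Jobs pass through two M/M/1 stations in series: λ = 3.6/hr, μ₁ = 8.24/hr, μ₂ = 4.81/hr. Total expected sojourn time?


Each node sees arrival rate λ = 3.6/hr (tandem ⇒ throughput preserved).
W₁ = 1/(μ₁−λ) = 1/(8.24−3.6) = 0.21552 hr
W₂ = 1/(μ₂−λ) = 1/(4.81−3.6) = 0.82645 hr
W_total = W₁ + W₂ = 0.21552 + 0.82645 = 1.04196 hr

Final: 1.04196 hr


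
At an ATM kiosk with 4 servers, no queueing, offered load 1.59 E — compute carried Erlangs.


B(4,1.59) = 0.055592 (Erlang-B)
Carried load = a(1 − B) = 1.59·(1 − 0.055592) = 1.59·0.944408 = 1.5016 E

Final: 1.5016 Erlangs


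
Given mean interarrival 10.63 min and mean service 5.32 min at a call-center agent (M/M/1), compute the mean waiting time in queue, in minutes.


λ = 60/10.63 = 5.6444 /hr
μ = 60/5.32 = 11.2782 /hr
ρ = λ/μ = 5.6444/11.2782 = 0.5005
Wq = ρ/(μ−λ) = 0.5005/(11.2782−5.6444) = 0.08883 hr
In minutes: 0.08883·60 = 5.330 min

Final: 5.330 min


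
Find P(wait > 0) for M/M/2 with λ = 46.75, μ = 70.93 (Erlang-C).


a = λ/μ = 0.6591; ρ = a/2 = 0.3296
P₀ = 0.504268 (from M/M/c formula)
C(c,a) = [a^c/(c!(1−ρ))]·P₀ = [0.43441/(2·0.6704)]·0.504268
= 0.32397·0.504268 = 0.163369

Final: 0.163369


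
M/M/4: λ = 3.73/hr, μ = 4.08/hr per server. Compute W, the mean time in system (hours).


a = 0.9142; ρ = 0.2286; P₀ = 0.400450
Lq = P₀·a^c·ρ/(c!(1−ρ)²) = 0.004476
Wq = Lq/λ = 0.004476/3.73 = 0.001200 hr
W = Wq + 1/μ = 0.001200 + 0.24510 = 0.24630 hr

Final: 0.24630 hr


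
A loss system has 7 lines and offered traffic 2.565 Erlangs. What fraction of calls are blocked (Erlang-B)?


B(c,a) = (a^c/c!) / Σ_{k=0}^{c} a^k/k!
a^7/7! = 0.144938
Σ terms (k=0..7): 1.00000 + 2.56500 + 3.28961 + 2.81262 + 1.80359 + 0.92524 + 0.39554 + 0.14494 = 12.936544
B = 0.144938/12.936544 = 0.011204

Final: 0.011204


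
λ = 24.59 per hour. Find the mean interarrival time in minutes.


Mean interarrival time = 1/λ = 1/24.59 hour = 0.04067 hour
In minutes: 0.04067 × 60 = 2.4400 min

Final: 2.4400 min


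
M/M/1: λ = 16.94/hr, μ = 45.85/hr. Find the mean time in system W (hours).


W = 1/(μ−λ) = 1/(45.85 − 16.94) = 1/28.91 = 0.03459 hr

Final: 0.03459 hr


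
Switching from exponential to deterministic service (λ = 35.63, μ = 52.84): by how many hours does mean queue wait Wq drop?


ρ = 35.63/52.84 = 0.6743
Wq(M/M/1) = ρ/(μ−λ) = 0.6743/17.21 = 0.03918 hr
Wq(M/D/1) = ρ/(2(μ−λ)) = 0.01959 hr
Savings = 0.03918 − 0.01959 = 0.01959 hr

Final: 0.01959 hr


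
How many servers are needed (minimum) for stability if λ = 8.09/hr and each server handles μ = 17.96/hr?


Stability requires cμ > λ ⇔ c > λ/μ.
λ/μ = 8.09/17.96 = 0.4504
Minimum integer c = ⌊0.4504⌋ + 1 = 1
Check: 1·17.96 = 17.96 > 8.09, while 0·17.96 = 0.00 ≤ 8.09

Final: 1 servers


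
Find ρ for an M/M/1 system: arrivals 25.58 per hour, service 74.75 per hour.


ρ = λ/μ = 25.58/74.75 = 0.3422

Final: 0.3422


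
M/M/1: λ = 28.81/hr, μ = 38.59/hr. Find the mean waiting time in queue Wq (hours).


ρ = 28.81/38.59 = 0.7466
Wq = ρ/(μ−λ) = 0.7466/(38.59 − 28.81) = 0.7466/9.78 = 0.07634 hr

Final: 0.07634 hr


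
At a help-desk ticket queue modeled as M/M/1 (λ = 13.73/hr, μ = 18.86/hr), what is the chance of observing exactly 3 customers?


ρ = 13.73/18.86 = 0.7280
P_n = (1−ρ)·ρ^n = (1 − 0.7280)·0.7280^3 = 0.2720·0.385822 = 0.104945

Final: 0.104945


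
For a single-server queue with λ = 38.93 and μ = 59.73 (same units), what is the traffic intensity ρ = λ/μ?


ρ = λ/μ = 38.93/59.73 = 0.6518

Final: 0.6518


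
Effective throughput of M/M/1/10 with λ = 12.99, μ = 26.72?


ρ = 0.4862; P_K = (1−ρ)ρ^10/(1−ρ^11) = 0.0003791
λ_eff = λ(1 − P_K) = 12.99·(1 − 0.0003791) = 12.99·0.999621 = 12.9851 /hr

Final: 12.9851 /hr


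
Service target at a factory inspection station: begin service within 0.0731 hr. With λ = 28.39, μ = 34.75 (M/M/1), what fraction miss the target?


ρ = 28.39/34.75 = 0.8170
P(Wq > t) = ρ·e^{−(μ−λ)t} = 0.8170·e^{−0.4649}
= 0.8170·0.628188 = 0.513216

Final: 0.513216


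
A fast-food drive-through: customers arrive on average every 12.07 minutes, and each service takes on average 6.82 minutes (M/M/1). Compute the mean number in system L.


λ = 60/12.07 = 4.9710 /hr
μ = 60/6.82 = 8.7977 /hr
ρ = λ/μ = 4.9710/8.7977 = 0.5650
L = ρ/(1−ρ) = 0.5650/0.4350 = 1.2990

Final: 1.2990


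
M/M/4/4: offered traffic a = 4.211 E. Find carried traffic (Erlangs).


B(4,4.211) = 0.330650 (Erlang-B)
Carried load = a(1 − B) = 4.211·(1 − 0.330650) = 4.211·0.669350 = 2.8186 E

Final: 2.8186 Erlangs


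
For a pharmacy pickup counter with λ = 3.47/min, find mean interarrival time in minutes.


Mean interarrival time = 1/λ = 1/3.47 minute = 0.28818 minute
In minutes: 0.28818 × 1 = 0.2882 min

Final: 0.2882 min


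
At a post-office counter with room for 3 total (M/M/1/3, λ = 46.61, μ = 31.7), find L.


ρ = 46.61/31.7 = 1.4703
L = ρ[1 − (K+1)ρ^K + Kρ^(K+1)] / [(1−ρ)(1−ρ^(K+1))]
Numerator: 1.4703·(1 − 4·3.178773 + 3·4.673899) = 3.391511
Denominator: (-0.4703)·(-3.673899) = 1.728008
L = 3.391511/1.728008 = 1.9627

Final: 1.9627


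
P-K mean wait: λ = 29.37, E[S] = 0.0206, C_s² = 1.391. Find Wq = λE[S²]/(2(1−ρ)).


ρ = λ·E[S] = 29.37·0.0206 = 0.6050
E[S²] = E[S]²(1+C_s²) = 0.0206²·(1+1.391) = 0.001015
Wq = λ·E[S²]/(2(1−ρ)) = 29.37·0.001015/(2·0.3950) = 0.03772 hr

Final: 0.03772 hr


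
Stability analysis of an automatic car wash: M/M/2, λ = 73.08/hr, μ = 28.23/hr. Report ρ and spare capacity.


Total capacity cμ = 2·28.23 = 56.46/hr
ρ = λ/(cμ) = 73.08/56.46 = 1.2944
Stable ⇔ ρ < 1: NO
Spare capacity = cμ − λ = 56.46 − 73.08 = -16.62/hr

Final: ρ = 1.2944; unstable; margin = -16.62/hr


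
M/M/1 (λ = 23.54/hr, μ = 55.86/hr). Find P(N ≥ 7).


ρ = 23.54/55.86 = 0.4214
P(N ≥ n) = ρ^n = 0.4214^7 = 0.002360

Final: 0.002360


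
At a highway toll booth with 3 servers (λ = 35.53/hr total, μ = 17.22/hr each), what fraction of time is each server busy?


ρ = λ/(cμ) = 35.53/(3·17.22) = 35.53/51.66 = 0.6878

Final: 0.6878


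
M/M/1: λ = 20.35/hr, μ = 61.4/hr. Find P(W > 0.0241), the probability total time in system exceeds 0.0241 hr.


W ~ Exponential(μ−λ) for M/M/1.
μ − λ = 61.4 − 20.35 = 41.0500
P(W > t) = e^{−(μ−λ)t} = e^{−0.9893} = 0.371835

Final: 0.371835


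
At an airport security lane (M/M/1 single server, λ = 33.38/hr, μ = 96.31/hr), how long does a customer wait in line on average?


ρ = 33.38/96.31 = 0.3466
Wq = ρ/(μ−λ) = 0.3466/(96.31 − 33.38) = 0.3466/62.93 = 0.005508 hr

Final: 0.005508 hr


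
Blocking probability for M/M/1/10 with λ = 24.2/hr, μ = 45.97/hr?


ρ = λ/μ = 24.2/45.97 = 0.5264
P_K = (1−ρ)ρ^K/(1−ρ^(K+1)) = (0.4736·0.001635)/(1 − 0.0008605)
= 0.0007741/0.999140 = 0.0007748

Final: 0.0007748


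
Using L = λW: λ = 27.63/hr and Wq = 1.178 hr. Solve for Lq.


Lq = λWq = 27.63·1.178 = 32.5481

Final: 32.5481


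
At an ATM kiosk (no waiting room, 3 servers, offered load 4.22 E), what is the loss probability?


B(c,a) = (a^c/c!) / Σ_{k=0}^{c} a^k/k!
a^3/3! = 12.525241
Σ terms (k=0..3): 1.00000 + 4.22000 + 8.90420 + 12.52524 = 26.649441
B = 12.525241/26.649441 = 0.470000

Final: 0.470000


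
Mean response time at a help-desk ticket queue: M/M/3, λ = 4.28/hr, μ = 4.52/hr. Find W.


a = 0.9469; ρ = 0.3156; P₀ = 0.384323
Lq = P₀·a^c·ρ/(c!(1−ρ)²) = 0.03665
Wq = Lq/λ = 0.03665/4.28 = 0.008563 hr
W = Wq + 1/μ = 0.008563 + 0.22124 = 0.22980 hr

Final: 0.22980 hr


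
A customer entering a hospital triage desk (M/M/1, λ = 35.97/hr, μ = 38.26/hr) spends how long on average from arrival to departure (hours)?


W = 1/(μ−λ) = 1/(38.26 − 35.97) = 1/2.29 = 0.4367 hr

Final: 0.4367 hr


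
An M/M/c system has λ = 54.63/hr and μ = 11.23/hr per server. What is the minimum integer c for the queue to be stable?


Stability requires cμ > λ ⇔ c > λ/μ.
λ/μ = 54.63/11.23 = 4.8646
Minimum integer c = ⌊4.8646⌋ + 1 = 5
Check: 5·11.23 = 56.15 > 54.63, while 4·11.23 = 44.92 ≤ 54.63

Final: 5 servers


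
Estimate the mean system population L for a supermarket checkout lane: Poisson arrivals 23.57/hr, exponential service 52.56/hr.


ρ = λ/μ = 23.57/52.56 = 0.4484
L = ρ/(1−ρ) = 0.4484/(1 − 0.4484) = 0.4484/0.5516 = 0.8130

Final: 0.8130


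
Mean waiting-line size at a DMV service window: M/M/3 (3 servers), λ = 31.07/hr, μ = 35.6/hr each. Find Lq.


a = λ/μ = 0.8728; ρ = a/3 = 0.2909
P₀ = 0.414963
Lq = P₀·a^c·ρ / (c!·(1−ρ)²) = 0.414963·0.66477·0.2909/(6·0.50280)
= 0.02660

Final: 0.02660


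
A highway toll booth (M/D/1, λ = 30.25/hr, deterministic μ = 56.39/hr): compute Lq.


ρ = 30.25/56.39 = 0.5364
M/D/1: Lq = ρ²/(2(1−ρ)) = 0.2878/(2·0.4636) = 0.31039

Final: 0.31039


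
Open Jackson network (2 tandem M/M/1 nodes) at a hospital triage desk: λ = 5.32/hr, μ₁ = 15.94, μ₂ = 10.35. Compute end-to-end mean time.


Each node sees arrival rate λ = 5.32/hr (tandem ⇒ throughput preserved).
W₁ = 1/(μ₁−λ) = 1/(15.94−5.32) = 0.09416 hr
W₂ = 1/(μ₂−λ) = 1/(10.35−5.32) = 0.19881 hr
W_total = W₁ + W₂ = 0.09416 + 0.19881 = 0.29297 hr

Final: 0.29297 hr


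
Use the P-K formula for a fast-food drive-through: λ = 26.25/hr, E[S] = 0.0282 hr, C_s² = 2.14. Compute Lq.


ρ = λ·E[S] = 26.25·0.0282 = 0.7402
Lq = ρ²(1+C_s²)/(2(1−ρ)) = 0.5480·(1+2.14)/(2·0.2598)
= 0.5480·3.1400/0.5195 = 3.31208

Final: 3.31208


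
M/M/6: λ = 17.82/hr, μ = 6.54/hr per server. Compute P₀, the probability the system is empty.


a = λ/μ = 17.82/6.54 = 2.7248; ρ = a/c = 0.4541
Σ_{k=0}^{5} a^k/k! (terms k=0..5) = 1.00000 + 2.72477 + 3.71219 + 3.37162 + 2.29672 + 1.25161 = 14.35691
Tail: a^6/(6!(1−ρ)) = 409.24154/(720·0.5459) = 1.04125
P₀ = 1/(14.35691 + 1.04125) = 1/15.39816 = 0.064943

Final: 0.064943


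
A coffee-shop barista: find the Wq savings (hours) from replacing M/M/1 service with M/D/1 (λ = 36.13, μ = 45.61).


ρ = 36.13/45.61 = 0.7922
Wq(M/M/1) = ρ/(μ−λ) = 0.7922/9.48 = 0.08356 hr
Wq(M/D/1) = ρ/(2(μ−λ)) = 0.04178 hr
Savings = 0.08356 − 0.04178 = 0.04178 hr

Final: 0.04178 hr


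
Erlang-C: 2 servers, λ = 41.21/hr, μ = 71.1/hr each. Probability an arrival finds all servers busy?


a = λ/μ = 0.5796; ρ = a/2 = 0.2898
P₀ = 0.550624 (from M/M/c formula)
C(c,a) = [a^c/(c!(1−ρ))]·P₀ = [0.33594/(2·0.7102)]·0.550624
= 0.23651·0.550624 = 0.130230

Final: 0.130230


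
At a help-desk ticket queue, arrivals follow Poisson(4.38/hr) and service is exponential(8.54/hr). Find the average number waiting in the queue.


ρ = 4.38/8.54 = 0.5129
Lq = ρ²/(1−ρ) = 0.2630/0.4871 = 0.5400

Final: 0.5400


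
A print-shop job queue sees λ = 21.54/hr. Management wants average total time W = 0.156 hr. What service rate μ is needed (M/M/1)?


W = 1/(μ−λ) ⇒ μ − λ = 1/W = 1/0.156 = 6.4103
μ = λ + 1/W = 21.54 + 6.4103 = 27.9503 per hr

Final: 27.9503 /hr


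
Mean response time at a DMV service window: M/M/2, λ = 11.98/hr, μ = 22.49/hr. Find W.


a = 0.5327; ρ = 0.2663; P₀ = 0.579354
Lq = P₀·a^c·ρ/(c!(1−ρ)²) = 0.04067
Wq = Lq/λ = 0.04067/11.98 = 0.003395 hr
W = Wq + 1/μ = 0.003395 + 0.04446 = 0.04786 hr

Final: 0.04786 hr


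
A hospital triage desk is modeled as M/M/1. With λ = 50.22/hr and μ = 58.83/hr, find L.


ρ = λ/μ = 50.22/58.83 = 0.8536
L = ρ/(1−ρ) = 0.8536/(1 − 0.8536) = 0.8536/0.1464 = 5.8328

Final: 5.8328


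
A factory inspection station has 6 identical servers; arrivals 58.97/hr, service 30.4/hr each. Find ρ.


ρ = λ/(cμ) = 58.97/(6·30.4) = 58.97/182.40 = 0.3233

Final: 0.3233


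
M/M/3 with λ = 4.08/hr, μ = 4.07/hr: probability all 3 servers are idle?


a = λ/μ = 4.08/4.07 = 1.0025; ρ = a/c = 0.3342
Σ_{k=0}^{2} a^k/k! (terms k=0..2) = 1.00000 + 1.00246 + 0.50246 = 2.50492
Tail: a^3/(3!(1−ρ)) = 1.00739/(6·0.6658) = 0.25216
P₀ = 1/(2.50492 + 0.25216) = 1/2.75707 = 0.362703

Final: 0.362703


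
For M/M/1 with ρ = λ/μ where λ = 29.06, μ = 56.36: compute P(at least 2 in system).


ρ = 29.06/56.36 = 0.5156
P(N ≥ n) = ρ^n = 0.5156^2 = 0.265858

Final: 0.265858


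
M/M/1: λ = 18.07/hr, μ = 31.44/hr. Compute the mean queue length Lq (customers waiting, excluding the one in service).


ρ = 18.07/31.44 = 0.5747
Lq = ρ²/(1−ρ) = 0.3303/0.4253 = 0.7768

Final: 0.7768


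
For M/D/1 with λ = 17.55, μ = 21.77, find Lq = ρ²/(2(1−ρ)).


ρ = 17.55/21.77 = 0.8062
M/D/1: Lq = ρ²/(2(1−ρ)) = 0.6499/(2·0.1938) = 1.67631

Final: 1.67631


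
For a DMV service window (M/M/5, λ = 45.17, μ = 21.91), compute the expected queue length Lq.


a = λ/μ = 2.0616; ρ = a/5 = 0.4123
P₀ = 0.126136
Lq = P₀·a^c·ρ / (c!·(1−ρ)²) = 0.126136·37.24248·0.4123/(120·0.34536)
= 0.04674

Final: 0.04674


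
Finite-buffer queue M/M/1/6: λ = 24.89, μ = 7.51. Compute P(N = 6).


ρ = λ/μ = 24.89/7.51 = 3.3142
P_K = (1−ρ)ρ^K/(1−ρ^(K+1)) = (-2.3142·1325.286450)/(1 − 4392.327528)
= -3067.041078/-4391.327528 = 0.698431

Final: 0.698431


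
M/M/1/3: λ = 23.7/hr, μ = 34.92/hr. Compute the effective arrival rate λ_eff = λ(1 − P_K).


ρ = 0.6787; P_K = (1−ρ)ρ^3/(1−ρ^4) = 0.127500
λ_eff = λ(1 − P_K) = 23.7·(1 − 0.127500) = 23.7·0.872500 = 20.6782 /hr

Final: 20.6782 /hr


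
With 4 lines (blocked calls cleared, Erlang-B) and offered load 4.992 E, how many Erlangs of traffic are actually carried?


B(4,4.992) = 0.397710 (Erlang-B)
Carried load = a(1 − B) = 4.992·(1 − 0.397710) = 4.992·0.602290 = 3.0066 E

Final: 3.0066 Erlangs


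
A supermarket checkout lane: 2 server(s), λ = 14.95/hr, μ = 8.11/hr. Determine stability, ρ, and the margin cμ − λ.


Total capacity cμ = 2·8.11 = 16.22/hr
ρ = λ/(cμ) = 14.95/16.22 = 0.9217
Stable ⇔ ρ < 1: YES
Spare capacity = cμ − λ = 16.22 − 14.95 = 1.27/hr

Final: ρ = 0.9217; stable; margin = 1.27/hr


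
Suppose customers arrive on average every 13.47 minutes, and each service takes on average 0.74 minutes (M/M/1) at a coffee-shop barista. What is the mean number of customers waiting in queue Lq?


λ = 60/13.47 = 4.4543 /hr
μ = 60/0.74 = 81.0811 /hr
ρ = λ/μ = 4.4543/81.0811 = 0.05494
Lq = ρ²/(1−ρ) = 0.003018/0.9451 = 0.003194

Final: 0.003194


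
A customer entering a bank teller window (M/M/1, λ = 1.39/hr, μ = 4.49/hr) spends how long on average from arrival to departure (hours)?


W = 1/(μ−λ) = 1/(4.49 − 1.39) = 1/3.10 = 0.3226 hr

Final: 0.3226 hr


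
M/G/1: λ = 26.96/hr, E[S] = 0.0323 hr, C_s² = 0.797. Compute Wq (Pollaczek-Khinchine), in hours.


ρ = λ·E[S] = 26.96·0.0323 = 0.8708
E[S²] = E[S]²(1+C_s²) = 0.0323²·(1+0.797) = 0.001875
Wq = λ·E[S²]/(2(1−ρ)) = 26.96·0.001875/(2·0.1292) = 0.19562 hr

Final: 0.19562 hr


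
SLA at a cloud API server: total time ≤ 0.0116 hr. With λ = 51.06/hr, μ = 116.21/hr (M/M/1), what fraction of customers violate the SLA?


W ~ Exponential(μ−λ) for M/M/1.
μ − λ = 116.21 − 51.06 = 65.1500
P(W > t) = e^{−(μ−λ)t} = e^{−0.7557} = 0.469663

Final: 0.469663


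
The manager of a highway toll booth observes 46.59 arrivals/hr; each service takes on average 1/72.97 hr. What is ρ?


ρ = λ/μ = 46.59/72.97 = 0.6385

Final: 0.6385


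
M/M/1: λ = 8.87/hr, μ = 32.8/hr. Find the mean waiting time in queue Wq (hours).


ρ = 8.87/32.8 = 0.2704
Wq = ρ/(μ−λ) = 0.2704/(32.8 − 8.87) = 0.2704/23.93 = 0.01130 hr

Final: 0.01130 hr


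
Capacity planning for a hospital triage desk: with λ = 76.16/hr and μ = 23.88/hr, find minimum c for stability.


Stability requires cμ > λ ⇔ c > λ/μ.
λ/μ = 76.16/23.88 = 3.1893
Minimum integer c = ⌊3.1893⌋ + 1 = 4
Check: 4·23.88 = 95.52 > 76.16, while 3·23.88 = 71.64 ≤ 76.16

Final: 4 servers


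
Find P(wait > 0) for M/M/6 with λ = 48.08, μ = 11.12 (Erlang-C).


a = λ/μ = 4.3237; ρ = a/6 = 0.7206
P₀ = 0.011392 (from M/M/c formula)
C(c,a) = [a^c/(c!(1−ρ))]·P₀ = [6533.68256/(720·0.2794)]·0.011392
= 32.48147·0.011392 = 0.370036

Final: 0.370036


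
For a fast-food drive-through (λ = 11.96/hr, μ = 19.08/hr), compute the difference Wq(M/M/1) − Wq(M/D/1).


ρ = 11.96/19.08 = 0.6268
Wq(M/M/1) = ρ/(μ−λ) = 0.6268/7.12 = 0.08804 hr
Wq(M/D/1) = ρ/(2(μ−λ)) = 0.04402 hr
Savings = 0.08804 − 0.04402 = 0.04402 hr

Final: 0.04402 hr


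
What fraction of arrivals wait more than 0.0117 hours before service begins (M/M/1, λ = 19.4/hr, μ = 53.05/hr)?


ρ = 19.4/53.05 = 0.3657
P(Wq > t) = ρ·e^{−(μ−λ)t} = 0.3657·e^{−0.3937}
= 0.3657·0.674553 = 0.246679

Final: 0.246679


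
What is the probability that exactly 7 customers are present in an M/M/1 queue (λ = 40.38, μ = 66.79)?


ρ = 40.38/66.79 = 0.6046
P_n = (1−ρ)·ρ^n = (1 − 0.6046)·0.6046^7 = 0.3954·0.029525 = 0.011675

Final: 0.011675


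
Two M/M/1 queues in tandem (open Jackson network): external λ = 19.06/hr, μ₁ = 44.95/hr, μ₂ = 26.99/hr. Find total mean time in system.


Each node sees arrival rate λ = 19.06/hr (tandem ⇒ throughput preserved).
W₁ = 1/(μ₁−λ) = 1/(44.95−19.06) = 0.03862 hr
W₂ = 1/(μ₂−λ) = 1/(26.99−19.06) = 0.12610 hr
W_total = W₁ + W₂ = 0.03862 + 0.12610 = 0.16473 hr

Final: 0.16473 hr


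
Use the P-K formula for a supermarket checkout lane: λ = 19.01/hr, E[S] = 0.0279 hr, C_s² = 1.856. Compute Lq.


ρ = λ·E[S] = 19.01·0.0279 = 0.5304
Lq = ρ²(1+C_s²)/(2(1−ρ)) = 0.2813·(1+1.856)/(2·0.4696)
= 0.2813·2.8560/0.9392 = 0.85537

Final: 0.85537


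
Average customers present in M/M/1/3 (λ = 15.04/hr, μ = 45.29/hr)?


ρ = 15.04/45.29 = 0.3321
L = ρ[1 − (K+1)ρ^K + Kρ^(K+1)] / [(1−ρ)(1−ρ^(K+1))]
Numerator: 0.3321·(1 − 4·0.036622 + 3·0.012161) = 0.295552
Denominator: (0.6679)·(0.987839) = 0.659795
L = 0.295552/0.659795 = 0.4479

Final: 0.4479


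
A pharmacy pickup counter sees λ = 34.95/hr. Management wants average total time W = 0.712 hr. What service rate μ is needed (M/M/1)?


W = 1/(μ−λ) ⇒ μ − λ = 1/W = 1/0.712 = 1.4045
μ = λ + 1/W = 34.95 + 1.4045 = 36.3545 per hr

Final: 36.3545 /hr


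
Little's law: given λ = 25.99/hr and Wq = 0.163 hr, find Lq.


Lq = λWq = 25.99·0.163 = 4.2364

Final: 4.2364


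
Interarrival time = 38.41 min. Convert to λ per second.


λ = 1/(interarrival time) in consistent units.
1 second = 0.0166667 min, so λ = 0.0166667/38.41 = 0.0004339 per second

Final: 0.0004339 /sec


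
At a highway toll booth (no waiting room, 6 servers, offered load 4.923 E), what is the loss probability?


B(c,a) = (a^c/c!) / Σ_{k=0}^{c} a^k/k!
a^6/6! = 19.771814
Σ terms (k=0..6): 1.00000 + 4.92300 + 12.11796 + 19.88558 + 24.47418 + 24.09727 + 19.77181 = 106.269811
B = 19.771814/106.269811 = 0.186053

Final: 0.186053


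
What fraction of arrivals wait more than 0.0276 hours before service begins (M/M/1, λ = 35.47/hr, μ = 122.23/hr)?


ρ = 35.47/122.23 = 0.2902
P(Wq > t) = ρ·e^{−(μ−λ)t} = 0.2902·e^{−2.3946}
= 0.2902·0.091211 = 0.026469

Final: 0.026469


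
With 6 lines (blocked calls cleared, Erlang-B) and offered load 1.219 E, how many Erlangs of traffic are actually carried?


B(6,1.219) = 0.001347 (Erlang-B)
Carried load = a(1 − B) = 1.219·(1 − 0.001347) = 1.219·0.998653 = 1.2174 E

Final: 1.2174 Erlangs


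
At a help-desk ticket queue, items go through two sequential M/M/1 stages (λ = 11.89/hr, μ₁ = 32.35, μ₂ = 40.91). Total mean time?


Each node sees arrival rate λ = 11.89/hr (tandem ⇒ throughput preserved).
W₁ = 1/(μ₁−λ) = 1/(32.35−11.89) = 0.04888 hr
W₂ = 1/(μ₂−λ) = 1/(40.91−11.89) = 0.03446 hr
W_total = W₁ + W₂ = 0.04888 + 0.03446 = 0.08333 hr

Final: 0.08333 hr


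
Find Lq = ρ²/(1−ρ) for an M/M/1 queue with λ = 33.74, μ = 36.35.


ρ = 33.74/36.35 = 0.9282
Lq = ρ²/(1−ρ) = 0.8616/0.07180 = 11.9990

Final: 11.9990


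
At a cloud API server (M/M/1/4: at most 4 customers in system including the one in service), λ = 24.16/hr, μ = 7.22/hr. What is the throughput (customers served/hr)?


ρ = 3.3463; P_K = (1−ρ)ρ^4/(1−ρ^5) = 0.702834
λ_eff = λ(1 − P_K) = 24.16·(1 − 0.702834) = 24.16·0.297166 = 7.1795 /hr

Final: 7.1795 /hr


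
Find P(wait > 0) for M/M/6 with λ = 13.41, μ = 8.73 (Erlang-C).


a = λ/μ = 1.5361; ρ = a/6 = 0.2560
P₀ = 0.215160 (from M/M/c formula)
C(c,a) = [a^c/(c!(1−ρ))]·P₀ = [13.13673/(720·0.7440)]·0.215160
= 0.02452·0.215160 = 0.005277

Final: 0.005277


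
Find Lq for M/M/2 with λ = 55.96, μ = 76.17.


a = λ/μ = 0.7347; ρ = a/2 = 0.3673
P₀ = 0.462698
Lq = P₀·a^c·ρ / (c!·(1−ρ)²) = 0.462698·0.53974·0.3673/(2·0.40026)
= 0.11460

Final: 0.11460


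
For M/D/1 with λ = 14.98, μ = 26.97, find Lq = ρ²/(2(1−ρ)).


ρ = 14.98/26.97 = 0.5554
M/D/1: Lq = ρ²/(2(1−ρ)) = 0.3085/(2·0.4446) = 0.34697

Final: 0.34697


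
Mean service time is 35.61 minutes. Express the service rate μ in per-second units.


μ = 1/(service time) in consistent units.
1 second = 0.0166667 min, so μ = 0.0166667/35.61 = 0.0004680 per second

Final: 0.0004680 /sec


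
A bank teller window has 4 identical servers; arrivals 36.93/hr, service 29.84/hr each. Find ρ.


ρ = λ/(cμ) = 36.93/(4·29.84) = 36.93/119.36 = 0.3094

Final: 0.3094


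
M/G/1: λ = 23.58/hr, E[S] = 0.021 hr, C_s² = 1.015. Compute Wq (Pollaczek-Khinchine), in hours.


ρ = λ·E[S] = 23.58·0.021 = 0.4952
E[S²] = E[S]²(1+C_s²) = 0.021²·(1+1.015) = 0.0008886
Wq = λ·E[S²]/(2(1−ρ)) = 23.58·0.0008886/(2·0.5048) = 0.02075 hr

Final: 0.02075 hr


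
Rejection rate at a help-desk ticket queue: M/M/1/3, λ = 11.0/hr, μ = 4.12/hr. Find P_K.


ρ = λ/μ = 11.0/4.12 = 2.6699
P_K = (1−ρ)ρ^K/(1−ρ^(K+1)) = (-1.6699·19.032087)/(1 − 50.813824)
= -31.781737/-49.813824 = 0.638010

Final: 0.638010


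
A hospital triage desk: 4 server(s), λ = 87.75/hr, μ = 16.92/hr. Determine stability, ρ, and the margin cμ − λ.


Total capacity cμ = 4·16.92 = 67.68/hr
ρ = λ/(cμ) = 87.75/67.68 = 1.2965
Stable ⇔ ρ < 1: NO
Spare capacity = cμ − λ = 67.68 − 87.75 = -20.07/hr

Final: ρ = 1.2965; unstable; margin = -20.07/hr


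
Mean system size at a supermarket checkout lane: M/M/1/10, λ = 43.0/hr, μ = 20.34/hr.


ρ = 43.0/20.34 = 2.1141
L = ρ[1 − (K+1)ρ^K + Kρ^(K+1)] / [(1−ρ)(1−ρ^(K+1))]
Numerator: 2.1141·(1 − 11·1783.097413 + 10·3769.576635) = 38227.919213
Denominator: (-1.1141)·(-3768.576635) = 4198.424118
L = 38227.919213/4198.424118 = 9.1053

Final: 9.1053


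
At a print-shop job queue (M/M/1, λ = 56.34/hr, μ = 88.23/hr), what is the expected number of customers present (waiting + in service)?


ρ = λ/μ = 56.34/88.23 = 0.6386
L = ρ/(1−ρ) = 0.6386/(1 − 0.6386) = 0.6386/0.3614 = 1.7667

Final: 1.7667


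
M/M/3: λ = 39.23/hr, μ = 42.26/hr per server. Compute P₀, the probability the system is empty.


a = λ/μ = 39.23/42.26 = 0.9283; ρ = a/c = 0.3094
Σ_{k=0}^{2} a^k/k! (terms k=0..2) = 1.00000 + 0.92830 + 0.43087 = 2.35917
Tail: a^3/(3!(1−ρ)) = 0.79996/(6·0.6906) = 0.19307
P₀ = 1/(2.35917 + 0.19307) = 1/2.55224 = 0.391813

Final: 0.391813


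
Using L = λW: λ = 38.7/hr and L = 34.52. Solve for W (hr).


W = L/λ = 34.52/38.7 = 0.8920 hr

Final: 0.8920 hr


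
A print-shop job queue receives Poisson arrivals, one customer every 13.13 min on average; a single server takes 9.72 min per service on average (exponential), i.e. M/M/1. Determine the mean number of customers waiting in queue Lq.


λ = 60/13.13 = 4.5697 /hr
μ = 60/9.72 = 6.1728 /hr
ρ = λ/μ = 4.5697/6.1728 = 0.7403
Lq = ρ²/(1−ρ) = 0.5480/0.2597 = 2.1102

Final: 2.1102


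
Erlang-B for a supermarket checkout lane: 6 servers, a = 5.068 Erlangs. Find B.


B(c,a) = (a^c/c!) / Σ_{k=0}^{c} a^k/k!
a^6/6! = 23.533534
Σ terms (k=0..6): 1.00000 + 5.06800 + 12.84231 + 21.69495 + 27.48750 + 27.86133 + 23.53353 = 119.487614
B = 23.533534/119.487614 = 0.196954

Final: 0.196954


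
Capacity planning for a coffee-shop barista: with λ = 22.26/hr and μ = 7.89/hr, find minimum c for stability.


Stability requires cμ > λ ⇔ c > λ/μ.
λ/μ = 22.26/7.89 = 2.8213
Minimum integer c = ⌊2.8213⌋ + 1 = 3
Check: 3·7.89 = 23.67 > 22.26, while 2·7.89 = 15.78 ≤ 22.26

Final: 3 servers


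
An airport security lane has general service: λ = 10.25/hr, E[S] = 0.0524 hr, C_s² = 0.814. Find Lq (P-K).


ρ = λ·E[S] = 10.25·0.0524 = 0.5371
Lq = ρ²(1+C_s²)/(2(1−ρ)) = 0.2885·(1+0.814)/(2·0.4629)
= 0.2885·1.8140/0.9258 = 0.56524

Final: 0.56524


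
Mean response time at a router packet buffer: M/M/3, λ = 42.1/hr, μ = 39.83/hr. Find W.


a = 1.0570; ρ = 0.3523; P₀ = 0.342525
Lq = P₀·a^c·ρ/(c!(1−ρ)²) = 0.05662
Wq = Lq/λ = 0.05662/42.1 = 0.001345 hr
W = Wq + 1/μ = 0.001345 + 0.02511 = 0.02645 hr

Final: 0.02645 hr


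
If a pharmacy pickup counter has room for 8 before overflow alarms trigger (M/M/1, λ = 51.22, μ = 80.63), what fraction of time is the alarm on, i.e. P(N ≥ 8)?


ρ = 51.22/80.63 = 0.6352
P(N ≥ n) = ρ^n = 0.6352^8 = 0.026518

Final: 0.026518


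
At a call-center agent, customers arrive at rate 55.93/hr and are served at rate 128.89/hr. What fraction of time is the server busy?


ρ = λ/μ = 55.93/128.89 = 0.4339

Final: 0.4339


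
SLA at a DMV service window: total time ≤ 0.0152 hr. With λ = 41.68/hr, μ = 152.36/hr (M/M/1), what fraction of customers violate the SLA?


W ~ Exponential(μ−λ) for M/M/1.
μ − λ = 152.36 − 41.68 = 110.6800
P(W > t) = e^{−(μ−λ)t} = e^{−1.6823} = 0.185939

Final: 0.185939


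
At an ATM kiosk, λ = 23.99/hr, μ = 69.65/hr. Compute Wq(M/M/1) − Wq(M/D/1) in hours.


ρ = 23.99/69.65 = 0.3444
Wq(M/M/1) = ρ/(μ−λ) = 0.3444/45.66 = 0.007544 hr
Wq(M/D/1) = ρ/(2(μ−λ)) = 0.003772 hr
Savings = 0.007544 − 0.003772 = 0.003772 hr

Final: 0.003772 hr


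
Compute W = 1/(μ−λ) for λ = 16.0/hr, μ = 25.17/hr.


W = 1/(μ−λ) = 1/(25.17 − 16.0) = 1/9.17 = 0.1091 hr

Final: 0.1091 hr


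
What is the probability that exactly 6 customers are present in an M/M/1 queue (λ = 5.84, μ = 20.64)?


ρ = 5.84/20.64 = 0.2829
P_n = (1−ρ)·ρ^n = (1 − 0.2829)·0.2829^6 = 0.7171·0.0005131 = 0.0003679

Final: 0.0003679


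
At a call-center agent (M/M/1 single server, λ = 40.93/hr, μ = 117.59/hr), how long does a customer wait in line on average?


ρ = 40.93/117.59 = 0.3481
Wq = ρ/(μ−λ) = 0.3481/(117.59 − 40.93) = 0.3481/76.66 = 0.004540 hr

Final: 0.004540 hr


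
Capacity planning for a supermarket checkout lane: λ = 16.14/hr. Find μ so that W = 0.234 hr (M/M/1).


W = 1/(μ−λ) ⇒ μ − λ = 1/W = 1/0.234 = 4.2735
μ = λ + 1/W = 16.14 + 4.2735 = 20.4135 per hr

Final: 20.4135 /hr


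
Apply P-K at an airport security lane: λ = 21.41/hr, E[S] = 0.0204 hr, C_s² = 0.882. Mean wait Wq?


ρ = λ·E[S] = 21.41·0.0204 = 0.4368
E[S²] = E[S]²(1+C_s²) = 0.0204²·(1+0.882) = 0.0007832
Wq = λ·E[S²]/(2(1−ρ)) = 21.41·0.0007832/(2·0.5632) = 0.01489 hr

Final: 0.01489 hr
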